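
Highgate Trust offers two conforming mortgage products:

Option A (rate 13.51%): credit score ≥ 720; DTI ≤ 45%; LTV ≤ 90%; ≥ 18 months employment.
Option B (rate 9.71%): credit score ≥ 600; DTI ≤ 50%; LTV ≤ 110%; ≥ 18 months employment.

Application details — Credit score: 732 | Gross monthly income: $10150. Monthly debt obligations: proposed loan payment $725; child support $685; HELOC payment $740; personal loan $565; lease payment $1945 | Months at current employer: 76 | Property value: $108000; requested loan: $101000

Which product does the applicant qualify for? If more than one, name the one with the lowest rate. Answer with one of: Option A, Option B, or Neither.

Option B

Total debts = (725 + 685 + 740 + 565 + 1,945) = 4,660; DTI = 4,660/10,150 = 45.9%.
LTV = 101,000/108,000 = 93.5%.
Option A: score 732 ≥ 720; DTI 45.9% > 45%; LTV 93.5% > 90%; employment 76 ≥ 18 mo → does not qualify.
Option B: score 732 ≥ 600; DTI 45.9% ≤ 50%; LTV 93.5% ≤ 110%; employment 76 ≥ 18 mo → qualifies.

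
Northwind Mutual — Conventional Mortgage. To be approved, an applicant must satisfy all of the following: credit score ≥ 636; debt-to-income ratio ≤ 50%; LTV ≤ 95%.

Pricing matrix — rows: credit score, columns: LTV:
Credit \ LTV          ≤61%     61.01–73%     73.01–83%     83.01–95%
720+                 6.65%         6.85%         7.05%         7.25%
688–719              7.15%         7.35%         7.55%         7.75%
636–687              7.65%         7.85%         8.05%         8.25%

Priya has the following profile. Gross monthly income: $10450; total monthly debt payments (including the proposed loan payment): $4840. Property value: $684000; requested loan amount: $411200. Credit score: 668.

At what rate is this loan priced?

Credit score 668 ≥ 636; Debt-to-income = 4,840/10,450 = 46.3% — meets 50% limit
LTV: 411,200 ÷ 684,000 = 60.1%, within 95% cap
Credit 668 → row 636–687; LTV 60.1% → column ≤61%. Grid cell → 7.65%.

7.65%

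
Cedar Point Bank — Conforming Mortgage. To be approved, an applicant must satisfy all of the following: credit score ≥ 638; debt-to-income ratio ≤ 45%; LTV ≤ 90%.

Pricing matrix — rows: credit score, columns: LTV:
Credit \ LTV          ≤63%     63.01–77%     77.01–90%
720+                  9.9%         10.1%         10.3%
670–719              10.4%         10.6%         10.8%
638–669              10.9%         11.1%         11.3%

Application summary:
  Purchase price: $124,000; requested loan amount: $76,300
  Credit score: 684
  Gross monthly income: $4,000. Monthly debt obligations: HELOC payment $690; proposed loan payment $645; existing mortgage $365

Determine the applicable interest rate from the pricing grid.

Credit score 684 ≥ 638; Total monthly debts = (690 + 645 + 365) = 1,700. DTI: 1,700 ÷ 4,000 = 42.5%, within the 45% cap
Loan-to-value = 76,300/124,000 = 61.5% — pass (90% max)
Row: 684 falls in 670–719. Column: 61.5% falls in ≤63%. Rate = 10.4%.

10.4%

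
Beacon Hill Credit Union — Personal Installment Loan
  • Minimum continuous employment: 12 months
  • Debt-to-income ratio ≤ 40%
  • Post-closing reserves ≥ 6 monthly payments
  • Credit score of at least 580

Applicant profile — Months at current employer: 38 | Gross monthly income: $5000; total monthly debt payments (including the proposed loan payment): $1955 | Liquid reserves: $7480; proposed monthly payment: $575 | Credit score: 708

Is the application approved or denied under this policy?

Employment 38 ≥ 12 months
DTI: 1,955 ÷ 5,000 = 39.1%, within the 40% cap
Reserves: 7,480 ÷ 575 = 13.0 months (meets 6-month minimum)
Credit score 708 ≥ 580 (meets)
All criteria satisfied.

Approved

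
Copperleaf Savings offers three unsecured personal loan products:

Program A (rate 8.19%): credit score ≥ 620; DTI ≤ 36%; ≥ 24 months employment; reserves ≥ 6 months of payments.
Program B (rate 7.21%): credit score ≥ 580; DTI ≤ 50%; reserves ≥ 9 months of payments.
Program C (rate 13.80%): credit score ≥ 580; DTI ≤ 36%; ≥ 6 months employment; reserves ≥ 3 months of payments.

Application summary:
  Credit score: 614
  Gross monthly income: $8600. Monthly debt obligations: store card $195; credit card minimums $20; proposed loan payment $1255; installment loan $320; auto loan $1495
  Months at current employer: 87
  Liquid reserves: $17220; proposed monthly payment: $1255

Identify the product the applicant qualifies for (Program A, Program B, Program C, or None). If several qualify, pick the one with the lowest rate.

Program B

Total debts = (195 + 20 + 1,255 + 320 + 1,495) = 3,285; DTI = 3,285/8,600 = 38.2%.
Reserves = 17,220/1,255 = 13.7 months.
Program A: score 614 < 620; DTI 38.2% > 36%; employment 87 ≥ 24 mo; reserves 13.7 ≥ 6 mo → does not qualify.
Program B: score 614 ≥ 580; DTI 38.2% ≤ 50%; reserves 13.7 ≥ 9 mo → qualifies.
Program C: score 614 ≥ 580; DTI 38.2% > 36%; employment 87 ≥ 6 mo; reserves 13.7 ≥ 3 mo → does not qualify.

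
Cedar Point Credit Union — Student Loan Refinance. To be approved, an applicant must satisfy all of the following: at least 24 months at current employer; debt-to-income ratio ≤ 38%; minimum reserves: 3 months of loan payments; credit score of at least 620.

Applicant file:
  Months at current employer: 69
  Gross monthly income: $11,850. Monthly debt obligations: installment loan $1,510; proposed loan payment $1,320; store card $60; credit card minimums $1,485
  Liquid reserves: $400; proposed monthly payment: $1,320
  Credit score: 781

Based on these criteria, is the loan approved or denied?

Employment 69 ≥ 24 months
Total monthly debts = (1,510 + 1,320 + 60 + 1,485) = 4,375. DTI: 4,375 ÷ 11,850 = 36.9%, within the 38% cap
Reserves: 400 ÷ 1,320 = 0.3 months (below 3-month minimum)
Credit score 781 ≥ 620 (meets)
Fails on reserves.

Denied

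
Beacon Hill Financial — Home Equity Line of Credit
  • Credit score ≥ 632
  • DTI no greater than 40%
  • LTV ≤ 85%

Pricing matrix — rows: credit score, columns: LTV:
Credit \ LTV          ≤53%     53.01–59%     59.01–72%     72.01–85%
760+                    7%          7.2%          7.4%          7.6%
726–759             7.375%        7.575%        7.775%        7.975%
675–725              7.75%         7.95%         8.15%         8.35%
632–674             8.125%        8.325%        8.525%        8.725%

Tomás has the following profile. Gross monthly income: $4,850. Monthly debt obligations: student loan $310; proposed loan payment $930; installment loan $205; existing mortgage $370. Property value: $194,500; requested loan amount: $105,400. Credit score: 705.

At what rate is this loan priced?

Credit score 705 ≥ 632; Total monthly debts = (310 + 930 + 205 + 370) = 1,815. DTI = 1,815/4,850 = 37.4% ≤ 40%
Loan-to-value = 105,400/194,500 = 54.2% — pass (85% max)
Credit 705 → row 675–725; LTV 54.2% → column 53.01–59%. Grid cell → 7.95%.

7.95%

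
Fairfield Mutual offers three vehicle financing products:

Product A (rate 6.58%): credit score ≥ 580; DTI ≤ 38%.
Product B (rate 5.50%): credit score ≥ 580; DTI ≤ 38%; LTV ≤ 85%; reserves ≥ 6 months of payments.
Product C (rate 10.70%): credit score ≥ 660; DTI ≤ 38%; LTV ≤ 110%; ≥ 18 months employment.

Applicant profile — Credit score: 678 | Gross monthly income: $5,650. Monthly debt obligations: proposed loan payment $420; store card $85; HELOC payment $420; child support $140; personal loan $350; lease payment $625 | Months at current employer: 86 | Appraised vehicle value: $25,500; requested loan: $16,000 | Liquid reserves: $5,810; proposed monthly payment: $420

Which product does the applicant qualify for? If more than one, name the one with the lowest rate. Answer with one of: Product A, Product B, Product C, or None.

Total debts = (420 + 85 + 420 + 140 + 350 + 625) = 2,040; DTI = 2,040/5,650 = 36.1%.
LTV = 16,000/25,500 = 62.7%.
Reserves = 5,810/420 = 13.8 months.
Product A: score 678 ≥ 580; DTI 36.1% ≤ 38% → qualifies.
Product B: score 678 ≥ 580; DTI 36.1% ≤ 38%; LTV 62.7% ≤ 85%; reserves 13.8 ≥ 6 mo → qualifies.
Product C: score 678 ≥ 660; DTI 36.1% ≤ 38%; LTV 62.7% ≤ 110%; employment 86 ≥ 18 mo → qualifies.
Qualifying: Product A, Product B, Product C. Lowest rate is 5.50% → Product B.

Product B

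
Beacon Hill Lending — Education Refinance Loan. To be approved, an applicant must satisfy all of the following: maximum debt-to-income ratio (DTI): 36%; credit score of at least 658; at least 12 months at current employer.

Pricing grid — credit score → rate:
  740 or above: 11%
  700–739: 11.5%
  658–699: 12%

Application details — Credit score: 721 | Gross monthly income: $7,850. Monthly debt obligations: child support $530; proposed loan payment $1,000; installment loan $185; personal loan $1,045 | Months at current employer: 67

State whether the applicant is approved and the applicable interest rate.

Approved at 11.5%

Credit score 721 ≥ 658 (meets minimum)
Employment 67 ≥ 12 months
Total monthly debts = (530 + 1,000 + 185 + 1,045) = 2,760. DTI = 2,760/7,850 = 35.2% ≤ 36%
All requirements met. Score 721 falls in the 700–739 tier → 11.5%.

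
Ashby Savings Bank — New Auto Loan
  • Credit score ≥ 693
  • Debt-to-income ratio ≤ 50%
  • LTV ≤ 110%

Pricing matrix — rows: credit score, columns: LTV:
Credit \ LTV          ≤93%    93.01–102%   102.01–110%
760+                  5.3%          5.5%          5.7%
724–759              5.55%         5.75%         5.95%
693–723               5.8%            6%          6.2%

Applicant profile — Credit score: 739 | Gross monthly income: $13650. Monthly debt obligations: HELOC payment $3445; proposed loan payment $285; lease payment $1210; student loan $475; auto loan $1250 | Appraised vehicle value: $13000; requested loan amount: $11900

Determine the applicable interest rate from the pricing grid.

5.55%

Credit score 739 ≥ 693; Total monthly debts = (3,445 + 285 + 1,210 + 475 + 1,250) = 6,665. DTI: 6,665 ÷ 13,650 = 48.8%, within the 50% cap
LTV: 11,900 ÷ 13,000 = 91.5%, within 110% cap
Credit 739 → row 724–759; LTV 91.5% → column ≤93%. Grid cell → 5.55%.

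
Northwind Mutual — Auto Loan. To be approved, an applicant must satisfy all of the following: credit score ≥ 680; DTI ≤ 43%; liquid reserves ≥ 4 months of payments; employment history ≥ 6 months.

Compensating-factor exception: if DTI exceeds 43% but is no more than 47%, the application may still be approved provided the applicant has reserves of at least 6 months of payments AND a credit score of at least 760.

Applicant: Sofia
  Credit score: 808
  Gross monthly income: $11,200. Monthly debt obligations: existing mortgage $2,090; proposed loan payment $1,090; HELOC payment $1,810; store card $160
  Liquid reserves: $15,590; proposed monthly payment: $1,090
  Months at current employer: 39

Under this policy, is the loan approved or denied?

Credit score 808 ≥ 680 (meets base)
Total debts = (2,090 + 1,090 + 1,810 + 160) = 5,150. DTI: 5,150 ÷ 11,200 = 46%, over the 43% base limit.
Reserves = 15,590/1,090 = 14.3 months ≥ 4
Employment 39 ≥ 6 months
46% falls in the override range (43%–47%), so the compensating-factor test applies.
Override check — reserves: 14.3 mo (ok); score: 808 (ok).
Both override conditions satisfied; DTI exception granted.

Approved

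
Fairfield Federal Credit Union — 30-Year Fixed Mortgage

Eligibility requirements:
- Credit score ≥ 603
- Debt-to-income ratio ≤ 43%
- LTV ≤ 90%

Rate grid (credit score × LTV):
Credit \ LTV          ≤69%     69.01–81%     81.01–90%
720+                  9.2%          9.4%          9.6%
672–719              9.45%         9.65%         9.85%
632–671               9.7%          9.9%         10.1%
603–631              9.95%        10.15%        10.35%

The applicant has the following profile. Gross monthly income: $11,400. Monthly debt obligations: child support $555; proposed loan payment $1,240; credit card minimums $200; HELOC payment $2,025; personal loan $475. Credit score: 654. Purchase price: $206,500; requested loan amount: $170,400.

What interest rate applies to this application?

10.1%

Credit score 654 ≥ 603; Total monthly debts = (555 + 1,240 + 200 + 2,025 + 475) = 4,495. Debt-to-income = 4,495/11,400 = 39.4% — meets 43% limit
Loan-to-value = 170,400/206,500 = 82.5% — pass (90% max)
Score 654 is in the 632–671 band; LTV 82.5% is in the 81.01–90% band → 10.1%.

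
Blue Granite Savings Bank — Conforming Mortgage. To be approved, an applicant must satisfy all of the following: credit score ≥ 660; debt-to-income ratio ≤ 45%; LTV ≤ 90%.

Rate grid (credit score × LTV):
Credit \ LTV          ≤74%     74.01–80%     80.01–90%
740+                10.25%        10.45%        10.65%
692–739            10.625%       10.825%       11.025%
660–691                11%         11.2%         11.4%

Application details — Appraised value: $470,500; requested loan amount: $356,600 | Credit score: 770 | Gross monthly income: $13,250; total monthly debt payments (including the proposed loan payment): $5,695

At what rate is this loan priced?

Credit score 770 ≥ 660; DTI = 5,695/13,250 = 43% ≤ 45%
LTV: 356,600 ÷ 470,500 = 75.8%, within 90% cap
Row: 770 falls in 740+. Column: 75.8% falls in 74.01–80%. Rate = 10.45%.

10.45%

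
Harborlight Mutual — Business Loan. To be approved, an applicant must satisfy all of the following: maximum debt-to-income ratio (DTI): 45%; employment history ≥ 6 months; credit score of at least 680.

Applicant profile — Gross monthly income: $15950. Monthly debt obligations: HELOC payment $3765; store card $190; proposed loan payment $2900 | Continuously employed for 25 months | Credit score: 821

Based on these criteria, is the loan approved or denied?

Total monthly debts = (3,765 + 190 + 2,900) = 6,855. Debt-to-income = 6,855/15,950 = 43% — meets 45% limit
Employment 25 ≥ 6 months
Credit score 821 ≥ 680 (meets)
All criteria satisfied.

Approved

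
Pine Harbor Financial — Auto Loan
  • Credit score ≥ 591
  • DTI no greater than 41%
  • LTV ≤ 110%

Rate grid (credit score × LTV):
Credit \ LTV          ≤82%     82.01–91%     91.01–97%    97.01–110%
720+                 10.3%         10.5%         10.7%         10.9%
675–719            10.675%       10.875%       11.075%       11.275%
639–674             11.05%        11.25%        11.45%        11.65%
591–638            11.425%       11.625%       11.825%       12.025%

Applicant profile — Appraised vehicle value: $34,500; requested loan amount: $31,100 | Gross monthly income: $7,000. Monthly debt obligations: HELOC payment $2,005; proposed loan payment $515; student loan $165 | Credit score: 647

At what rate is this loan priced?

11.25%

Credit score 647 ≥ 591; Total monthly debts = (2,005 + 515 + 165) = 2,685. DTI: 2,685 ÷ 7,000 = 38.4%, within the 41% cap
LTV = 31,100/34,500 = 90.1% ≤ 110%
Row: 647 falls in 639–674. Column: 90.1% falls in 82.01–91%. Rate = 11.25%.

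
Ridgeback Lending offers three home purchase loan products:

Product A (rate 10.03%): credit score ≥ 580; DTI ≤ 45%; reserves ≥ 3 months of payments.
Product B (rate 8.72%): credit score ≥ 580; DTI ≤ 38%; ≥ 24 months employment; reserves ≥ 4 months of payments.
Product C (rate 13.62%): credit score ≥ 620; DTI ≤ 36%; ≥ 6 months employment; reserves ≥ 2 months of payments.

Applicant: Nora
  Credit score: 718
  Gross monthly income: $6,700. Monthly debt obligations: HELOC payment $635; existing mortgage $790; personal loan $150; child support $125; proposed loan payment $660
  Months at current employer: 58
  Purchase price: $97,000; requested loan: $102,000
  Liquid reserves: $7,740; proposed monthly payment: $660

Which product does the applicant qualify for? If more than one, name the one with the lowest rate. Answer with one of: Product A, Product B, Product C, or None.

Total debts = (635 + 790 + 150 + 125 + 660) = 2,360; DTI = 2,360/6,700 = 35.2%.
LTV = 102,000/97,000 = 105.2%.
Reserves = 7,740/660 = 11.7 months.
Product A: score 718 ≥ 580; DTI 35.2% ≤ 45%; reserves 11.7 ≥ 3 mo → qualifies.
Product B: score 718 ≥ 580; DTI 35.2% ≤ 38%; employment 58 ≥ 24 mo; reserves 11.7 ≥ 4 mo → qualifies.
Product C: score 718 ≥ 620; DTI 35.2% ≤ 36%; employment 58 ≥ 6 mo; reserves 11.7 ≥ 2 mo → qualifies.
Qualifying: Product A, Product B, Product C. Lowest rate is 8.72% → Product B.

Product B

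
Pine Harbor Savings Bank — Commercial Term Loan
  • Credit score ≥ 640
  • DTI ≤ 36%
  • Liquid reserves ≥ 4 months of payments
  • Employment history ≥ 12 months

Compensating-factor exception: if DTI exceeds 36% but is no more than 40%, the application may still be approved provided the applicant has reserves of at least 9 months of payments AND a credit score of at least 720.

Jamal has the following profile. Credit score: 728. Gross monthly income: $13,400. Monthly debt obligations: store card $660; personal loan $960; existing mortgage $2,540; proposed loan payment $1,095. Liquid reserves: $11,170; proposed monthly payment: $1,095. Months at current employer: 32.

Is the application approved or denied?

Approved

Credit score 728 ≥ 640 (meets base)
Total debts = (660 + 960 + 2,540 + 1,095) = 5,255. DTI = 5,255/13,400 = 39.2% > 36% — standard DTI limit exceeded.
Reserves = 11,170/1,095 = 10.2 months ≥ 4
Employment 32 ≥ 12 months
DTI 39.2% is within the 36%–40% exception band; checking compensating factors.
Override check — reserves: 10.2 mo (ok); score: 728 (ok).
Both override conditions satisfied; DTI exception granted.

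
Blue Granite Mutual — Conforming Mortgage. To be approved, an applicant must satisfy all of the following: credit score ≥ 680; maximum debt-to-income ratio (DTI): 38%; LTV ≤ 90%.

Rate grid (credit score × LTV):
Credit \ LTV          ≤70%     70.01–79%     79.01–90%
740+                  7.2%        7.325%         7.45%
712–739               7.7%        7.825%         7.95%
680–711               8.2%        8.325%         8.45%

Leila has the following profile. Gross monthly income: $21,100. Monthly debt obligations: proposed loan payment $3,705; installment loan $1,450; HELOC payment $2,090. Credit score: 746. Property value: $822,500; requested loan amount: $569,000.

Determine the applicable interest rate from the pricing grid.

Credit score 746 ≥ 680; Total monthly debts = (3,705 + 1,450 + 2,090) = 7,245. DTI: 7,245 ÷ 21,100 = 34.3%, within the 38% cap
LTV: 569,000 ÷ 822,500 = 69.2%, within 90% cap
Credit 746 → row 740+; LTV 69.2% → column ≤70%. Grid cell → 7.2%.

7.2%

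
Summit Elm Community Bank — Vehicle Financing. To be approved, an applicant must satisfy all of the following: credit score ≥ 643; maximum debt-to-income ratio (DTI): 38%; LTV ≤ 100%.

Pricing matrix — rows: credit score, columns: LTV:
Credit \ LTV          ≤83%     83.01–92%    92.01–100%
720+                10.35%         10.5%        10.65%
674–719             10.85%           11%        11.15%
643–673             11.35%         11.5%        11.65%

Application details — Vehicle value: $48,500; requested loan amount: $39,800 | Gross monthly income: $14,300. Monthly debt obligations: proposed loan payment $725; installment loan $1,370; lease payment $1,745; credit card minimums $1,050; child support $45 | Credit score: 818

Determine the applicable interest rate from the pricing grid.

10.35%

Credit score 818 ≥ 643; Total monthly debts = (725 + 1,370 + 1,745 + 1,050 + 45) = 4,935. DTI: 4,935 ÷ 14,300 = 34.5%, within the 38% cap
Loan-to-value = 39,800/48,500 = 82.1% — pass (100% max)
Row: 818 falls in 720+. Column: 82.1% falls in ≤83%. Rate = 10.35%.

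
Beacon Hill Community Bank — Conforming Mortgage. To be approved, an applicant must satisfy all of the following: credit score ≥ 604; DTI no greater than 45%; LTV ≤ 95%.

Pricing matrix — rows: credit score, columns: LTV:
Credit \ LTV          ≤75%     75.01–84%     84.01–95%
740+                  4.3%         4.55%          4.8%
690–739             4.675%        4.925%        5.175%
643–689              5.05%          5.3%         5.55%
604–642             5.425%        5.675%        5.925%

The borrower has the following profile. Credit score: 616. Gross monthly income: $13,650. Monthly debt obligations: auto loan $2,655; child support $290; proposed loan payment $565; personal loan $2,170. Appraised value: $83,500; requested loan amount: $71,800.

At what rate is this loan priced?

5.925%

Credit score 616 ≥ 604; Total monthly debts = (2,655 + 290 + 565 + 2,170) = 5,680. Debt-to-income = 5,680/13,650 = 41.6% — meets 45% limit
LTV: 71,800 ÷ 83,500 = 86%, within 95% cap
Row: 616 falls in 604–642. Column: 86% falls in 84.01–95%. Rate = 5.925%.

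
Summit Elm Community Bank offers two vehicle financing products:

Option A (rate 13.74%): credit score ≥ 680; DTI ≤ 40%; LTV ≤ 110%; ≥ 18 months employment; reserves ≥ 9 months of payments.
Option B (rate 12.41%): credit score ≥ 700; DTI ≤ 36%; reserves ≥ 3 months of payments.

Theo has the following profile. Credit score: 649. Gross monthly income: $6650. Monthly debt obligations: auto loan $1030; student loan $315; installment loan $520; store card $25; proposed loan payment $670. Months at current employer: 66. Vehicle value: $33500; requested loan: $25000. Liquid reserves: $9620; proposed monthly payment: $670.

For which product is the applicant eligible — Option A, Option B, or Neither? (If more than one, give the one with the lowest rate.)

Total debts = (1,030 + 315 + 520 + 25 + 670) = 2,560; DTI = 2,560/6,650 = 38.5%.
LTV = 25,000/33,500 = 74.6%.
Reserves = 9,620/670 = 14.4 months.
Option A: score 649 < 680; DTI 38.5% ≤ 40%; LTV 74.6% ≤ 110%; employment 66 ≥ 18 mo; reserves 14.4 ≥ 9 mo → does not qualify.
Option B: score 649 < 700; DTI 38.5% > 36%; reserves 14.4 ≥ 3 mo → does not qualify.

Neither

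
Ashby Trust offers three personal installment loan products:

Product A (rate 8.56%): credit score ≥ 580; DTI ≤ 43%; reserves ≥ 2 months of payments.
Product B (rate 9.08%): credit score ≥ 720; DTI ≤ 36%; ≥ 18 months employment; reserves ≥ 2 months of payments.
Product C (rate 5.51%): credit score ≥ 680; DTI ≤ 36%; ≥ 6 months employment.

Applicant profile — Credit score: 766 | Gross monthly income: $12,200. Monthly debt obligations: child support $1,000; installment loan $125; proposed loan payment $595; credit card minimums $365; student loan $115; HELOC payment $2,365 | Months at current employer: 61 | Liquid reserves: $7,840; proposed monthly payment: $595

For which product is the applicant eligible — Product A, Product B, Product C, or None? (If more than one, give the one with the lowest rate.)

Product A

Total debts = (1,000 + 125 + 595 + 365 + 115 + 2,365) = 4,565; DTI = 4,565/12,200 = 37.4%.
Reserves = 7,840/595 = 13.2 months.
Product A: score 766 ≥ 580; DTI 37.4% ≤ 43%; reserves 13.2 ≥ 2 mo → qualifies.
Product B: score 766 ≥ 720; DTI 37.4% > 36%; employment 61 ≥ 18 mo; reserves 13.2 ≥ 2 mo → does not qualify.
Product C: score 766 ≥ 680; DTI 37.4% > 36%; employment 61 ≥ 6 mo → does not qualify.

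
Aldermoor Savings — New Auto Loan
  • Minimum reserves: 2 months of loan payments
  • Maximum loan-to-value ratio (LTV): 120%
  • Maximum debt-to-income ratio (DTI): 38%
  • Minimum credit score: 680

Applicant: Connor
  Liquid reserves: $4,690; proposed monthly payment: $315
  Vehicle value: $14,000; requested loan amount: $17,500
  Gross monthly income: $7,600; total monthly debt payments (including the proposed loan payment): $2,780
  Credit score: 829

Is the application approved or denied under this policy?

Reserves = 4,690/315 = 14.9 months ≥ 2
LTV: 17,500 ÷ 14,000 = 125%, exceeds 120% cap
DTI = 2,780/7,600 = 36.6% ≤ 38%
Credit score 829 ≥ 680 (meets)
Fails on LTV.

Denied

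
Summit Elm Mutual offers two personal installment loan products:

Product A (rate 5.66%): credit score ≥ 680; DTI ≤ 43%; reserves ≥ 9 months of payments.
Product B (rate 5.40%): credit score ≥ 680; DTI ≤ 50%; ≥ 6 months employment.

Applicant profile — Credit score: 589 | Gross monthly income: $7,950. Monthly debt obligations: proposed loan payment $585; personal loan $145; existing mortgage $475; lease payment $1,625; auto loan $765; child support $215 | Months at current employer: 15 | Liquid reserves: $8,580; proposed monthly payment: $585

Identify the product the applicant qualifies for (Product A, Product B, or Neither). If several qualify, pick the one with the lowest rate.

Total debts = (585 + 145 + 475 + 1,625 + 765 + 215) = 3,810; DTI = 3,810/7,950 = 47.9%.
Reserves = 8,580/585 = 14.7 months.
Product A: score 589 < 680; DTI 47.9% > 43%; reserves 14.7 ≥ 9 mo → does not qualify.
Product B: score 589 < 680; DTI 47.9% ≤ 50%; employment 15 ≥ 6 mo → does not qualify.

Neither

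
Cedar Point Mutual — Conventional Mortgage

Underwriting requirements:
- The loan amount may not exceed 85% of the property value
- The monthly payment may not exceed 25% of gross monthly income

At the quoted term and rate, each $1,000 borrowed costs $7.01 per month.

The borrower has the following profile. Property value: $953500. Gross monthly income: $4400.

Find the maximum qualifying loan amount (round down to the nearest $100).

$156,900

Payment cap: 25% × $4,400 = $1,100/month.
At $7.01 per $1,000, that supports 1,100/7.01 × 1,000 ≈ $156,918 → $156,900.
LTV cap: 85% × $953,500 = $810,475 → $810,400.
Binding constraint: payment-to-income.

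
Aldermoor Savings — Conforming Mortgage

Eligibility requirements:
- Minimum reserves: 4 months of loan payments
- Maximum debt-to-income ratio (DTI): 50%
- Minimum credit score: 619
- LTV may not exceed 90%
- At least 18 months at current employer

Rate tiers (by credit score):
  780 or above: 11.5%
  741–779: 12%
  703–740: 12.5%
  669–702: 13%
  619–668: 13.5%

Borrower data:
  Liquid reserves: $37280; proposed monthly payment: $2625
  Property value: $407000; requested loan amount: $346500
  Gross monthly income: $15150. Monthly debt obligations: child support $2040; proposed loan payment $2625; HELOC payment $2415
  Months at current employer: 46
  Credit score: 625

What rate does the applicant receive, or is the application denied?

Credit score 625 ≥ 619 (meets minimum)
Loan-to-value = 346,500/407,000 = 85.1% — pass (90% max)
Reserves: 37,280 ÷ 2,625 = 14.2 months (meets 4-month minimum)
Employment 46 ≥ 18 months
Total monthly debts = (2,040 + 2,625 + 2,415) = 7,080. DTI = 7,080/15,150 = 46.7% ≤ 50%
All requirements met. Score 625 falls in the 619–668 tier → 13.5%.

Approved at 13.5%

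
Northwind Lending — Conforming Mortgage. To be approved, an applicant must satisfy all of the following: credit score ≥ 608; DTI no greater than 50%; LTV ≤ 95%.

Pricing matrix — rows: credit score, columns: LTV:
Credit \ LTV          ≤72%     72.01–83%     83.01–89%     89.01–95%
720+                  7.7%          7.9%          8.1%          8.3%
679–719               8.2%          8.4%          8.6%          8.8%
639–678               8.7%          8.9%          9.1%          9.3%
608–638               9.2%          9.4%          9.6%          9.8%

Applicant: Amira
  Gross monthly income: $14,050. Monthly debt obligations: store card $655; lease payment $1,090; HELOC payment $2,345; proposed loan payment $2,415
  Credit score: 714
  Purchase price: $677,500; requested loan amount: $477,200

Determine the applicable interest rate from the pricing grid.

Credit score 714 ≥ 608; Total monthly debts = (655 + 1,090 + 2,345 + 2,415) = 6,505. Debt-to-income = 6,505/14,050 = 46.3% — meets 50% limit
LTV = 477,200/677,500 = 70.4% ≤ 95%
Credit 714 → row 679–719; LTV 70.4% → column ≤72%. Grid cell → 8.2%.

8.2%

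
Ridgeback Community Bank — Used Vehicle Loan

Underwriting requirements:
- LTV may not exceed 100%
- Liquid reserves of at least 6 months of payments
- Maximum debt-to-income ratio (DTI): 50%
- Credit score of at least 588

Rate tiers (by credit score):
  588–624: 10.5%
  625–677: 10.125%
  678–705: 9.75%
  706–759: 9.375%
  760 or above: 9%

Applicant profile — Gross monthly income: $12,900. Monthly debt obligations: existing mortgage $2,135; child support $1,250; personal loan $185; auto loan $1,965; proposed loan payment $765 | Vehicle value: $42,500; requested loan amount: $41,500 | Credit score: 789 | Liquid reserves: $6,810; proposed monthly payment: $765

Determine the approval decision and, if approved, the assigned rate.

Approved at 9%

Credit score 789 ≥ 588 (meets minimum)
Liquid reserves cover 6,810/765 = 8.9 months — ≥ 6 required
LTV: 41,500 ÷ 42,500 = 97.6%, within 100% cap
Total monthly debts = (2,135 + 1,250 + 185 + 1,965 + 765) = 6,300. DTI: 6,300 ÷ 12,900 = 48.8%, within the 50% cap
All requirements met. Score 789 falls in the 760 or above tier → 9%.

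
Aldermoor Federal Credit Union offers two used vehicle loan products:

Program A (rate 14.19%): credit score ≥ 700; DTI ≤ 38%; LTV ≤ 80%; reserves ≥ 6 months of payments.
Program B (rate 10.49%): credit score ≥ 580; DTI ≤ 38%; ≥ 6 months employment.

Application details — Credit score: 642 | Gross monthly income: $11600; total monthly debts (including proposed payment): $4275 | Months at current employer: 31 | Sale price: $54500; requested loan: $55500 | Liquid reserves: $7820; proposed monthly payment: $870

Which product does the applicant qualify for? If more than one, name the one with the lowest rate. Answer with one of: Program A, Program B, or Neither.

Program B

DTI = 4,275/11,600 = 36.9%.
LTV = 55,500/54,500 = 101.8%.
Reserves = 7,820/870 = 9.0 months.
Program A: score 642 < 700; DTI 36.9% ≤ 38%; LTV 101.8% > 80%; reserves 9.0 ≥ 6 mo → does not qualify.
Program B: score 642 ≥ 580; DTI 36.9% ≤ 38%; employment 31 ≥ 6 mo → qualifies.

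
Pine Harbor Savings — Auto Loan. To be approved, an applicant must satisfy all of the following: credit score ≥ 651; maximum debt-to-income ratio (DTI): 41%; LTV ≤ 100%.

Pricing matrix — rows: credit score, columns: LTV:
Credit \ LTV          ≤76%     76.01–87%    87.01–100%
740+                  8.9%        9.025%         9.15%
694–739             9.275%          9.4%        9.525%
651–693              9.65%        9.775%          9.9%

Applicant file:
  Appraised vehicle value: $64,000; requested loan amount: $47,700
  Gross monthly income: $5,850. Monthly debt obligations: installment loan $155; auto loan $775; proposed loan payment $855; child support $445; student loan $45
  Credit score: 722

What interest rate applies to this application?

Credit score 722 ≥ 651; Total monthly debts = (155 + 775 + 855 + 445 + 45) = 2,275. Debt-to-income = 2,275/5,850 = 38.9% — meets 41% limit
LTV: 47,700 ÷ 64,000 = 74.5%, within 100% cap
Score 722 is in the 694–739 band; LTV 74.5% is in the ≤76% band → 9.275%.

9.275%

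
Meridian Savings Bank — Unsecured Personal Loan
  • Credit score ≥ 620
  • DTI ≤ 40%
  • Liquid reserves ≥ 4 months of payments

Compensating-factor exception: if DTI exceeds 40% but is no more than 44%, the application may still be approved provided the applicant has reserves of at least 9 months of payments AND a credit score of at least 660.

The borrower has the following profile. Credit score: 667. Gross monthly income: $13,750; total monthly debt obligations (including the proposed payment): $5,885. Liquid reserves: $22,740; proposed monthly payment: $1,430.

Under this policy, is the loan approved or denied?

Credit score 667 ≥ 620 (meets base)
DTI = 5,885/13,750 = 42.8% > 40% — standard DTI limit exceeded.
Liquid reserves cover 22,740/1,430 = 15.9 months — ≥ 4 required
42.8% falls in the override range (40%–44%), so the compensating-factor test applies.
Override check — reserves: 15.9 mo (ok); score: 667 (ok).
Both override conditions satisfied; DTI exception granted.

Approved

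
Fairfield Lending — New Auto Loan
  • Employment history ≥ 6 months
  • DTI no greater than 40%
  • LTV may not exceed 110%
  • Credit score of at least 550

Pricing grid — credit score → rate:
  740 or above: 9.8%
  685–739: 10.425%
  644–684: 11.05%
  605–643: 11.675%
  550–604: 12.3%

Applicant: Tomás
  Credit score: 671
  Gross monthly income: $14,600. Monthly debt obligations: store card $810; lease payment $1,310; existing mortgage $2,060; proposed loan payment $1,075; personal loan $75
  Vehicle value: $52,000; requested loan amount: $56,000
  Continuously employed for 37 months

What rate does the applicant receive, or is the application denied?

Credit score 671 ≥ 550 (meets minimum)
Employment 37 ≥ 6 months
Total monthly debts = (810 + 1,310 + 2,060 + 1,075 + 75) = 5,330. DTI: 5,330 ÷ 14,600 = 36.5%, within the 40% cap
LTV: 56,000 ÷ 52,000 = 107.7%, within 110% cap
All requirements met. Score 671 falls in the 644–684 tier → 11.05%.

Approved at 11.05%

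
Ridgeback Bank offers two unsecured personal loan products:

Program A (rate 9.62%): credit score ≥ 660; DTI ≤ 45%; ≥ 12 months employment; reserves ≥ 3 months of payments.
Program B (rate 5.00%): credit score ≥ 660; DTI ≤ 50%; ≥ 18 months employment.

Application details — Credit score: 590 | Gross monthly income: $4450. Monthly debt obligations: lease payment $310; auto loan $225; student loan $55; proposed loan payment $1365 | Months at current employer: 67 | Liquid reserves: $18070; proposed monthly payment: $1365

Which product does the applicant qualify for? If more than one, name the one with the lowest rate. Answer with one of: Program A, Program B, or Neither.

Neither

Total debts = (310 + 225 + 55 + 1,365) = 1,955; DTI = 1,955/4,450 = 43.9%.
Reserves = 18,070/1,365 = 13.2 months.
Program A: score 590 < 660; DTI 43.9% ≤ 45%; employment 67 ≥ 12 mo; reserves 13.2 ≥ 3 mo → does not qualify.
Program B: score 590 < 660; DTI 43.9% ≤ 50%; employment 67 ≥ 18 mo → does not qualify.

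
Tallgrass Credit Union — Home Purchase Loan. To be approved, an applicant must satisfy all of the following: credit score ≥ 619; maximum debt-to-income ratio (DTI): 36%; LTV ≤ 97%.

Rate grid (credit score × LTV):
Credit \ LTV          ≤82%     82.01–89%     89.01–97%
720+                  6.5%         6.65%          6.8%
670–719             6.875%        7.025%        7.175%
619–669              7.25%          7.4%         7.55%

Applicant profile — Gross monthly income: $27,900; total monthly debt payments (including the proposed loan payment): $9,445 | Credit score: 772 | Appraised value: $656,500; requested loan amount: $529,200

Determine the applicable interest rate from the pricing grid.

Credit score 772 ≥ 619; DTI = 9,445/27,900 = 33.9% ≤ 36%
Loan-to-value = 529,200/656,500 = 80.6% — pass (97% max)
Credit 772 → row 720+; LTV 80.6% → column ≤82%. Grid cell → 6.5%.

6.5%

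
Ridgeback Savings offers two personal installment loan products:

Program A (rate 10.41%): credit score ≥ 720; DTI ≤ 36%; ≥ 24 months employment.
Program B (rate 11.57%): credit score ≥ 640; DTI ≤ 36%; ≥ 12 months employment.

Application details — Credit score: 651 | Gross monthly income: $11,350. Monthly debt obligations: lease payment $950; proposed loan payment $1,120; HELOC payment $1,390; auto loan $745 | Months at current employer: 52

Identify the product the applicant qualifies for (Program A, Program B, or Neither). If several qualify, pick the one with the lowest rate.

Total debts = (950 + 1,120 + 1,390 + 745) = 4,205; DTI = 4,205/11,350 = 37%.
Program A: score 651 < 720; DTI 37% > 36%; employment 52 ≥ 24 mo → does not qualify.
Program B: score 651 ≥ 640; DTI 37% > 36%; employment 52 ≥ 12 mo → does not qualify.

Neither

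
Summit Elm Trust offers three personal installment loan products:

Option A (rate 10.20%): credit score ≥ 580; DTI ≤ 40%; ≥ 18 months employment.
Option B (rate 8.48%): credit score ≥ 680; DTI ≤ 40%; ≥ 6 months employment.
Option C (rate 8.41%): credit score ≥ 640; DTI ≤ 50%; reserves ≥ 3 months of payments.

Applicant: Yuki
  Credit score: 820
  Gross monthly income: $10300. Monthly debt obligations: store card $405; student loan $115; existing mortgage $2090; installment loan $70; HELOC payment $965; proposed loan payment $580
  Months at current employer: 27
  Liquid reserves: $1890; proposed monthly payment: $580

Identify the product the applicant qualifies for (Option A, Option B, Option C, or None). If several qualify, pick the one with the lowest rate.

Total debts = (405 + 115 + 2,090 + 70 + 965 + 580) = 4,225; DTI = 4,225/10,300 = 41%.
Reserves = 1,890/580 = 3.3 months.
Option A: score 820 ≥ 580; DTI 41% > 40%; employment 27 ≥ 18 mo → does not qualify.
Option B: score 820 ≥ 680; DTI 41% > 40%; employment 27 ≥ 6 mo → does not qualify.
Option C: score 820 ≥ 640; DTI 41% ≤ 50%; reserves 3.3 ≥ 3 mo → qualifies.

Option C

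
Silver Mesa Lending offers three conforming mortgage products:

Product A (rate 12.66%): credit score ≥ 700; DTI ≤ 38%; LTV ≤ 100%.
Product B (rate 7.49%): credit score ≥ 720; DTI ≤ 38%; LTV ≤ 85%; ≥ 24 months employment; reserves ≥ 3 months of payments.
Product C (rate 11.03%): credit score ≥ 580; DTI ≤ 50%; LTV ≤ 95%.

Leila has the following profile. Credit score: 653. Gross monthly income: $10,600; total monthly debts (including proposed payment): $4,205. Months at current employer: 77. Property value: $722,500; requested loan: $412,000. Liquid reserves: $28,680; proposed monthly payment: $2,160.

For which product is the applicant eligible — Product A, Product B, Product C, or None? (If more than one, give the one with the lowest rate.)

Product C

DTI = 4,205/10,600 = 39.7%.
LTV = 412,000/722,500 = 57%.
Reserves = 28,680/2,160 = 13.3 months.
Product A: score 653 < 700; DTI 39.7% > 38%; LTV 57% ≤ 100% → does not qualify.
Product B: score 653 < 720; DTI 39.7% > 38%; LTV 57% ≤ 85%; employment 77 ≥ 24 mo; reserves 13.3 ≥ 3 mo → does not qualify.
Product C: score 653 ≥ 580; DTI 39.7% ≤ 50%; LTV 57% ≤ 95% → qualifies.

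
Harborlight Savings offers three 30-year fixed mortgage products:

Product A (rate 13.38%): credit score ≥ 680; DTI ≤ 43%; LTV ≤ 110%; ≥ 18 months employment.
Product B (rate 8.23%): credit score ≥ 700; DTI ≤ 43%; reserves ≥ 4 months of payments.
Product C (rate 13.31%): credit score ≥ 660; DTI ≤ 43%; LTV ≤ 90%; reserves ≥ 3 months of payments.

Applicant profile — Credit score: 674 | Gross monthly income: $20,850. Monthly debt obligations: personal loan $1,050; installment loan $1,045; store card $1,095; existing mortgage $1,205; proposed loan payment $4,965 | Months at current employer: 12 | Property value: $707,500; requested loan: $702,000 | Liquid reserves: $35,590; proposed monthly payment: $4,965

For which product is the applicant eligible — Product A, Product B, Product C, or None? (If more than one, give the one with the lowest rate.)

None

Total debts = (1,050 + 1,045 + 1,095 + 1,205 + 4,965) = 9,360; DTI = 9,360/20,850 = 44.9%.
LTV = 702,000/707,500 = 99.2%.
Reserves = 35,590/4,965 = 7.2 months.
Product A: score 674 < 680; DTI 44.9% > 43%; LTV 99.2% ≤ 110%; employment 12 < 18 mo → does not qualify.
Product B: score 674 < 700; DTI 44.9% > 43%; reserves 7.2 ≥ 4 mo → does not qualify.
Product C: score 674 ≥ 660; DTI 44.9% > 43%; LTV 99.2% > 90%; reserves 7.2 ≥ 3 mo → does not qualify.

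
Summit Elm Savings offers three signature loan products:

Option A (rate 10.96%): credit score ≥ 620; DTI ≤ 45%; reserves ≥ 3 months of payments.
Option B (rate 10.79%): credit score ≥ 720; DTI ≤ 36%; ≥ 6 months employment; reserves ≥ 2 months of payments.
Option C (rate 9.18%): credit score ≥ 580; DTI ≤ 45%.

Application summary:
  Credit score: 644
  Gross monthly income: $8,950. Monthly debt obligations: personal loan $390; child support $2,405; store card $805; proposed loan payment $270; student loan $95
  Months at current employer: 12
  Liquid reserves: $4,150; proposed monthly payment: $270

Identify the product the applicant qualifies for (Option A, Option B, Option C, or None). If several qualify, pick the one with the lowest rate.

Total debts = (390 + 2,405 + 805 + 270 + 95) = 3,965; DTI = 3,965/8,950 = 44.3%.
Reserves = 4,150/270 = 15.4 months.
Option A: score 644 ≥ 620; DTI 44.3% ≤ 45%; reserves 15.4 ≥ 3 mo → qualifies.
Option B: score 644 < 720; DTI 44.3% > 36%; employment 12 ≥ 6 mo; reserves 15.4 ≥ 2 mo → does not qualify.
Option C: score 644 ≥ 580; DTI 44.3% ≤ 45% → qualifies.
Qualifying: Option A, Option C. Lowest rate is 9.18% → Option C.

Option C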